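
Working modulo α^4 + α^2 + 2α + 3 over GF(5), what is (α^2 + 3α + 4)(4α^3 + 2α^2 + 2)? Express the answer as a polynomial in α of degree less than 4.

Multiply in GF(5)[α]: (α^2 + 3α + 4)·(4α^3 + 2α^2 + 2) = 4α^5 + 4α^4 + 2α^3 + α + 3.
Reduce using α^4 ≡ 4α^2 + 3α + 2 (mod α^4 + α^2 + 2α + 3).
Reduced: 3α^3 + 3α^2 + α + 1.

3α^3 + 3α^2 + α + 1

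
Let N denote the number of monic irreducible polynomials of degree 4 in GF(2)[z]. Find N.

The number of monic irreducibles of degree 4 over GF(2) is (1/4)·Σ_{d∣4} μ(4/d) 2^d.
Divisors of 4: 1, 2, 4; μ(4/d) for each: 0, -1, 1.
Σ = − 2^2 + 2^4 = 12.
N = 12/4 = 3.

3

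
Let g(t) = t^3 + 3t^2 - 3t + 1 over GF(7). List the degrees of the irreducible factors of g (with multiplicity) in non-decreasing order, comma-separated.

3

Complete factorization: g(t) = (t^3 + 3t^2 - 3t + 1).
Factor degrees with multiplicity: 3 = 3.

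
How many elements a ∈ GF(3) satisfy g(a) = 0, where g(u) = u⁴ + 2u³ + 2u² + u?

3

Evaluate at each of the 3 elements of GF(3):
g(0) = 0 → root; g(1) = 0 → root; g(2) = 0 → root.
Roots: {0, 1, 2}.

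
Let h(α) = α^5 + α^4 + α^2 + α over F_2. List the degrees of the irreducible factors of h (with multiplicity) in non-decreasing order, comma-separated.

1, 1, 1, 2

Roots in F_2: h(0) = 0 → root; h(1) = 0 → root.
Linear factors from roots: (α), (α + 1).
Complete factorization: h(α) = (α)·(α + 1)^2·(α^2 + α + 1).
Factor degrees with multiplicity: 1 + 1 + 1 + 2 = 5.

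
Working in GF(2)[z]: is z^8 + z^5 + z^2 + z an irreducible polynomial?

No

Write f(z) = z^8 + z^5 + z^2 + z.
Check for roots in GF(2): f(0) = 0 → root; f(1) = 0 → root.
f(0) = 0, so (z) divides f(z); f is reducible.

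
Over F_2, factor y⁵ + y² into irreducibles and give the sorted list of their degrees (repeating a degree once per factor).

Write g(y) = y⁵ + y².
Roots in F_2: g(0) = 0 → root; g(1) = 0 → root.
Linear factors from roots: (y), (y + 1).
Complete factorization: g(y) = (y + 1)·(y)^2·(y² + y + 1).
Factor degrees with multiplicity: 1 + 1 + 1 + 2 = 5.

1, 1, 1, 2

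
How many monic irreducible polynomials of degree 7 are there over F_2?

x^(2^7) − x is the product of all monic irreducibles of degree dividing 7; Möbius inversion gives N = (1/7) Σ μ(7/d)·2^d.
Divisors of 7: 1, 7; μ(7/d) for each: -1, 1.
Σ = − 2^1 + 2^7 = 126.
N = 126/7 = 18.

18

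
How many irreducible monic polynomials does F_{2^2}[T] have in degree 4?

60

By the necklace-counting formula, N_4(4) = (1/4) Σ_{d|4} μ(4/d)·4^d.
Divisors of 4: 1, 2, 4; μ(4/d) for each: 0, -1, 1.
Σ = − 4^2 + 4^4 = 240.
N = 240/4 = 60.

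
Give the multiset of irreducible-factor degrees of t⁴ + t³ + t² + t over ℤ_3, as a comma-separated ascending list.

Write h(t) = t⁴ + t³ + t² + t.
Roots in ℤ_3: h(0) = 0 → root; h(1) = 1; h(2) = 0 → root.
Linear factors from roots: (t), (t + 1).
Complete factorization: h(t) = (t)·(t + 1)·(t² + 1).
Factor degrees with multiplicity: 1 + 1 + 2 = 4.

1, 1, 2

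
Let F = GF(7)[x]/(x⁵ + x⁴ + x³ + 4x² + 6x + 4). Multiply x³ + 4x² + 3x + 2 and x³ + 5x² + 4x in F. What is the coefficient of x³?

0

Multiply in GF(7)[x]: (x³ + 4x² + 3x + 2)·(x³ + 5x² + 4x) = x⁶ + 2x⁵ + 6x⁴ + 5x³ + x² + x.
Reduce using x⁵ ≡ 6x⁴ + 6x³ + 3x² + x + 3 (mod x⁵ + x⁴ + x³ + 4x² + 6x + 4).
Reduced: 4x⁴ + 5x² + 5x + 3.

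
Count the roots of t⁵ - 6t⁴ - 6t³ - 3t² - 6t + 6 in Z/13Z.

Write g(t) = t⁵ - 6t⁴ - 6t³ - 3t² - 6t + 6.
Evaluate at each of the 13 elements of Z/13Z:
g(0) = 6; g(1) = 12; g(2) = 0 → root; g(3) = 11; g(4) = 0 → root; g(5) = 8; g(6) = 9; g(7) = 4; g(8) = 11; g(9) = 3; g(10) = 2; g(11) = 4; g(12) = 8.
Roots: {2, 4}.

2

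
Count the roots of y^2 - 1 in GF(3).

2

Write P(y) = y^2 - 1.
Evaluate at each of the 3 elements of GF(3):
P(0) = 2; P(1) = 0 → root; P(2) = 0 → root.
Roots: {1, 2}.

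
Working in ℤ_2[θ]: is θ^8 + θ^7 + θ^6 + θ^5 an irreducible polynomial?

Write m(θ) = θ^8 + θ^7 + θ^6 + θ^5.
Check for roots in ℤ_2: m(0) = 0 → root; m(1) = 0 → root.
m(0) = 0, so (θ) divides m(θ); m is reducible.

No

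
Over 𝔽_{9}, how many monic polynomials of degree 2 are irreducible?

36

By the necklace-counting formula, N_9(2) = (1/2) Σ_{d|2} μ(2/d)·9^d.
Divisors of 2: 1, 2; μ(2/d) for each: -1, 1.
Σ = − 9^1 + 9^2 = 72.
N = 72/2 = 36.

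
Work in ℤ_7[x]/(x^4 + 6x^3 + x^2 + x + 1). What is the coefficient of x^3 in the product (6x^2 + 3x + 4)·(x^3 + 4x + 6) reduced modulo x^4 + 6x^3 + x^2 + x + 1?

Multiply in ℤ_7[x]: (6x^2 + 3x + 4)·(x^3 + 4x + 6) = 6x^5 + 3x^4 + 6x^2 + 6x + 3.
Reduce using x^4 ≡ x^3 + 6x^2 + 6x + 6 (mod x^4 + 6x^3 + x^2 + x + 1).
Reduced: 3x^3 + 5x^2 + 5x + 1.

3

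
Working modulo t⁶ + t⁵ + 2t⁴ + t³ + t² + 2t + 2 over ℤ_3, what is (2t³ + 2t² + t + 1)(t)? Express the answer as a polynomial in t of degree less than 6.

Multiply in ℤ_3[t]: (2t³ + 2t² + t + 1)·(t) = 2t⁴ + 2t³ + t² + t.
Reduced: 2t⁴ + 2t³ + t² + t.

2t^4 + 2t^3 + t^2 + t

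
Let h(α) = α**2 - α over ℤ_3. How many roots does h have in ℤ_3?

2

Evaluate at each of the 3 elements of ℤ_3:
h(0) = 0 → root; h(1) = 0 → root; h(2) = 2.
Roots: {0, 1}.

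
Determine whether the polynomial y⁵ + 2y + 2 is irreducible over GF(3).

Yes

Write f(y) = y⁵ + 2y + 2.
Check for roots in GF(3): f(0) = 2; f(1) = 2; f(2) = 2.
No roots, so no linear factors.
Monic irreducibles of degree 2 over GF(3): y² + 1, y² + y + 2, y² + 2y + 2.
None of them divide f (all give nonzero remainder).
No irreducible factor of degree ≤ 2 exists, so f is irreducible over GF(3).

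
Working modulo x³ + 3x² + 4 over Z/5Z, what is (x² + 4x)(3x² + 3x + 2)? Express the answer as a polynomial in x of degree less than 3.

x^2 + x + 1

Multiply in Z/5Z[x]: (x² + 4x)·(3x² + 3x + 2) = 3x⁴ + 4x² + 3x.
Reduce using x³ ≡ 2x² + 1 (mod x³ + 3x² + 4).
Reduced: x² + x + 1.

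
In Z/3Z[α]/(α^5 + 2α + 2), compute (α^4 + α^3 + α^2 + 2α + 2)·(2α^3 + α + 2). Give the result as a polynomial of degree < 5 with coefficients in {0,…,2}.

Multiply in Z/3Z[α]: (α^4 + α^3 + α^2 + 2α + 2)·(2α^3 + α + 2) = 2α^7 + 2α^6 + α^4 + α^3 + α^2 + 1.
Reduce using α^5 ≡ α + 1 (mod α^5 + 2α + 2).
Reduced: α^4 + 2α^2 + 2α + 1.

α^4 + 2α^2 + 2α + 1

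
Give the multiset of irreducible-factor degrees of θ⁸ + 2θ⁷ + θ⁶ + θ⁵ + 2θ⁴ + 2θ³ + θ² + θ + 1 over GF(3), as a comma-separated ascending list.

1, 1, 2, 2, 2

Write g(θ) = θ⁸ + 2θ⁷ + θ⁶ + θ⁵ + 2θ⁴ + 2θ³ + θ² + θ + 1.
Roots in GF(3): g(0) = 1; g(1) = 0 → root; g(2) = 0 → root.
Linear factors from roots: (θ + 2), (θ + 1).
Complete factorization: g(θ) = (θ + 1)·(θ + 2)·(θ² + θ + 2)·(θ² + 2θ + 2)^2.
Factor degrees with multiplicity: 1 + 1 + 2 + 2 + 2 = 8.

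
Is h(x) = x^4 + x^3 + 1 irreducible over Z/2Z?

Check for roots in Z/2Z: h(0) = 1; h(1) = 1.
No roots, so no linear factors.
Monic irreducibles of degree 2 over GF(2): x^2 + x + 1.
None of them divide h (all give nonzero remainder).
No irreducible factor of degree ≤ 2 exists, so h is irreducible over GF(2).

Yes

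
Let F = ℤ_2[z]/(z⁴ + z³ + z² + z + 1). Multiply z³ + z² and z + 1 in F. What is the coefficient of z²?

Multiply in ℤ_2[z]: (z³ + z²)·(z + 1) = z⁴ + z².
Reduce using z⁴ ≡ z³ + z² + z + 1 (mod z⁴ + z³ + z² + z + 1).
Reduced: z³ + z + 1.

0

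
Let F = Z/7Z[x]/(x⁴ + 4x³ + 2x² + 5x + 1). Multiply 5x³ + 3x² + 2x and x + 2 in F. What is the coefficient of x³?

Multiply in Z/7Z[x]: (5x³ + 3x² + 2x)·(x + 2) = 5x⁴ + 6x³ + x² + 4x.
Reduce using x⁴ ≡ 3x³ + 5x² + 2x + 6 (mod x⁴ + 4x³ + 2x² + 5x + 1).
Reduced: 5x² + 2.

0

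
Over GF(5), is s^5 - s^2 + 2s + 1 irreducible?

Yes

Write m(s) = s^5 - s^2 + 2s + 1.
Check for roots in GF(5): m(0) = 1; m(1) = 3; m(2) = 3; m(3) = 1; m(4) = 2.
No roots, so no linear factors.
Degree-2 irreducible divisors: test the 10 monic irreducibles of degree 2 over GF(5).
None of them divide m (all give nonzero remainder).
No irreducible factor of degree ≤ 2 exists, so m is irreducible over GF(5).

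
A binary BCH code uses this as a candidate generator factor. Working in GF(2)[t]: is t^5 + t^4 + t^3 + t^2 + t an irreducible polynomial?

No

Write P(t) = t^5 + t^4 + t^3 + t^2 + t.
Check for roots in GF(2): P(0) = 0 → root; P(1) = 1.
P(0) = 0, so (t) divides P(t); P is reducible.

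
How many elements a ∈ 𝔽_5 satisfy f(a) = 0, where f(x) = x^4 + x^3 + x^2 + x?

Evaluate at each of the 5 elements of 𝔽_5:
f(0) = 0 → root; f(1) = 4; f(2) = 0 → root; f(3) = 0 → root; f(4) = 0 → root.
Roots: {0, 2, 3, 4}.

4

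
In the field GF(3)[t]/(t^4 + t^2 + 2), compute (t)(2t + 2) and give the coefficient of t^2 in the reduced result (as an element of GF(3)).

2

Multiply in GF(3)[t]: (t)·(2t + 2) = 2t^2 + 2t.
Reduced: 2t^2 + 2t.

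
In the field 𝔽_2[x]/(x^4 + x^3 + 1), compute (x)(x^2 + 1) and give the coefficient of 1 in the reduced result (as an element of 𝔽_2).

0

Multiply in 𝔽_2[x]: (x)·(x^2 + 1) = x^3 + x.
Reduced: x^3 + x.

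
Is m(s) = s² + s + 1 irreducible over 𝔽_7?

Check for roots in 𝔽_7: m(0) = 1; m(1) = 3; m(2) = 0 → root; m(3) = 6; m(4) = 0 → root; m(5) = 3; m(6) = 1.
m(2) = 0, so (s − 2) divides m(s); m is reducible.

No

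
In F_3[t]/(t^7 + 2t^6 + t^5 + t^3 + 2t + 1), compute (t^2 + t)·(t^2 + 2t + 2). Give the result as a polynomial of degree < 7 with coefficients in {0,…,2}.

Multiply in F_3[t]: (t^2 + t)·(t^2 + 2t + 2) = t^4 + t^2 + 2t.
Reduced: t^4 + t^2 + 2t.

t^4 + t^2 + 2t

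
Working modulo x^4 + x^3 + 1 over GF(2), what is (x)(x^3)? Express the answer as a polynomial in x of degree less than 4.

x^3 + 1

Multiply in GF(2)[x]: (x)·(x^3) = x^4.
Reduce using x^4 ≡ x^3 + 1 (mod x^4 + x^3 + 1).
Reduced: x^3 + 1.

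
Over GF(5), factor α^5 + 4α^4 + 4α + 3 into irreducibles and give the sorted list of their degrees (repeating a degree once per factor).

2, 3

Write f(α) = α^5 + 4α^4 + 4α + 3.
Roots in GF(5): f(0) = 3; f(1) = 2; f(2) = 2; f(3) = 2; f(4) = 2.
Complete factorization: f(α) = (α^2 + α + 2)·(α^3 + 3α^2 + 4).
Factor degrees with multiplicity: 2 + 3 = 5.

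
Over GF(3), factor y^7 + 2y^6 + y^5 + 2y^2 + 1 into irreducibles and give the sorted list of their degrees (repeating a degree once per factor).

Write h(y) = y^7 + 2y^6 + y^5 + 2y^2 + 1.
Roots in GF(3): h(0) = 1; h(1) = 1; h(2) = 0 → root.
Linear factors from roots: (y + 1).
Complete factorization: h(y) = (y + 1)·(y^2 + 1)·(y^2 + 2y + 2)^2.
Factor degrees with multiplicity: 1 + 2 + 2 + 2 = 7.

1, 2, 2, 2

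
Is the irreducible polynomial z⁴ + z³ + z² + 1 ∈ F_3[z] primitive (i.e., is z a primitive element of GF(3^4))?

No

Write f(z) = z⁴ + z³ + z² + 1.
|GF(3^4)^×| = 3^4 − 1 = 80. Prime factorization: 80 = 2^4·5.
f is primitive ⇔ z has order 80 in GF(3)[z]/(f), i.e. z^(80/q) ≠ 1 for each prime q | 80.
z^(40) mod f = 1
z^(16) mod f = 2z³ + z² + z.
Since z^(40) = 1, the order of z divides 40 < 80; not primitive.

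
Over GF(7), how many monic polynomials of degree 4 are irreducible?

588

x^(7^4) − x is the product of all monic irreducibles of degree dividing 4; Möbius inversion gives N = (1/4) Σ μ(4/d)·7^d.
Divisors of 4: 1, 2, 4; μ(4/d) for each: 0, -1, 1.
Σ = − 7^2 + 7^4 = 2352.
N = 2352/4 = 588.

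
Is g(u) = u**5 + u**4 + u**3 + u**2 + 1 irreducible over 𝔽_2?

Yes

Check for roots in 𝔽_2: g(0) = 1; g(1) = 1.
No roots, so no linear factors.
Monic irreducibles of degree 2 over GF(2): u**2 + u + 1.
None of them divide g (all give nonzero remainder).
No irreducible factor of degree ≤ 2 exists, so g is irreducible over GF(2).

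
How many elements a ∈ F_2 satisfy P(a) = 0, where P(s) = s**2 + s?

2

Evaluate at each of the 2 elements of F_2:
P(0) = 0 → root; P(1) = 0 → root.
Roots: {0, 1}.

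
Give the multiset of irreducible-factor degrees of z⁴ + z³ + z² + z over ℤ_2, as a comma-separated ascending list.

1, 1, 1, 1

Write h(z) = z⁴ + z³ + z² + z.
Roots in ℤ_2: h(0) = 0 → root; h(1) = 0 → root.
Linear factors from roots: (z), (z + 1).
Complete factorization: h(z) = (z)·(z + 1)^3.
Factor degrees with multiplicity: 1 + 1 + 1 + 1 = 4.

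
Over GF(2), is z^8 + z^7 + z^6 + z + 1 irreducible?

Write P(z) = z^8 + z^7 + z^6 + z + 1.
Check for roots in GF(2): P(0) = 1; P(1) = 1.
No roots, so no linear factors.
Monic irreducibles of degree 2 over GF(2): z^2 + z + 1.
None of them divide P (all give nonzero remainder).
Monic irreducibles of degree 3 over GF(2): z^3 + z + 1, z^3 + z^2 + 1.
None of them divide P (all give nonzero remainder).
Monic irreducibles of degree 4 over GF(2): z^4 + z + 1, z^4 + z^3 + 1, z^4 + z^3 + z^2 + z + 1.
None of them divide P (all give nonzero remainder).
No irreducible factor of degree ≤ 4 exists, so P is irreducible over GF(2).

Yes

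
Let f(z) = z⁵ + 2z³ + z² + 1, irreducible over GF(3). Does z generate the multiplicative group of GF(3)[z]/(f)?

|GF(3^5)^×| = 3^5 − 1 = 242. Prime factorization: 242 = 2·11^2.
f is primitive ⇔ z has order 242 in GF(3)[z]/(f), i.e. z^(242/q) ≠ 1 for each prime q | 242.
z^(121) mod f = 2.
z^(22) mod f = z² + 2z + 2.
None equal 1, so z has full order 242; f is primitive.

Yes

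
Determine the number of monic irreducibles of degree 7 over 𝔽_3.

By the necklace-counting formula, N_3(7) = (1/7) Σ_{d|7} μ(7/d)·3^d.
Divisors of 7: 1, 7; μ(7/d) for each: -1, 1.
Σ = − 3^1 + 3^7 = 2184.
N = 2184/7 = 312.

312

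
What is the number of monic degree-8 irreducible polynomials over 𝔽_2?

The number of monic irreducibles of degree 8 over GF(2) is (1/8)·Σ_{d∣8} μ(8/d) 2^d.
Divisors of 8: 1, 2, 4, 8; μ(8/d) for each: 0, 0, -1, 1.
Σ = − 2^4 + 2^8 = 240.
N = 240/8 = 30.

30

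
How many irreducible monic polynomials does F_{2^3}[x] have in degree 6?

By the necklace-counting formula, N_8(6) = (1/6) Σ_{d|6} μ(6/d)·8^d.
Divisors of 6: 1, 2, 3, 6; μ(6/d) for each: 1, -1, -1, 1.
Σ = 8^1 − 8^2 − 8^3 + 8^6 = 261576.
N = 261576/6 = 43596.

43596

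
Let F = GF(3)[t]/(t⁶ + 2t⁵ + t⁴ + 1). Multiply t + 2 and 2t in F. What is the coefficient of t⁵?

Multiply in GF(3)[t]: (t + 2)·(2t) = 2t² + t.
Reduced: 2t² + t.

0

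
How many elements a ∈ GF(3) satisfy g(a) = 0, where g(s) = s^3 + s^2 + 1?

Evaluate at each of the 3 elements of GF(3):
g(0) = 1; g(1) = 0 → root; g(2) = 1.
Roots: {1}.

1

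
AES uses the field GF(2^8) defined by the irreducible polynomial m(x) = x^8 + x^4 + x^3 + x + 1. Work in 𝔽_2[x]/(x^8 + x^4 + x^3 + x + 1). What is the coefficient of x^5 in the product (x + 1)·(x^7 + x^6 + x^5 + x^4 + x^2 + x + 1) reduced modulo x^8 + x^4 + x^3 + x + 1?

0

Multiply in 𝔽_2[x]: (x + 1)·(x^7 + x^6 + x^5 + x^4 + x^2 + x + 1) = x^8 + x^4 + x^3 + 1.
Reduce using x^8 ≡ x^4 + x^3 + x + 1 (mod x^8 + x^4 + x^3 + x + 1).
Reduced: x.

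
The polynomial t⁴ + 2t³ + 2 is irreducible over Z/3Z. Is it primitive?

Yes

Write f(t) = t⁴ + 2t³ + 2.
|GF(3^4)^×| = 3^4 − 1 = 80. Prime factorization: 80 = 2^4·5.
f is primitive ⇔ t has order 80 in GF(3)[t]/(f), i.e. t^(80/q) ≠ 1 for each prime q | 80.
t^(40) mod f = 2.
t^(16) mod f = 2t² + t + 2.
None equal 1, so t has full order 80; f is primitive.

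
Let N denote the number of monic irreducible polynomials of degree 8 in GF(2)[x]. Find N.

The number of monic irreducibles of degree 8 over GF(2) is (1/8)·Σ_{d∣8} μ(8/d) 2^d.
Divisors of 8: 1, 2, 4, 8; μ(8/d) for each: 0, 0, -1, 1.
Σ = − 2^4 + 2^8 = 240.
N = 240/8 = 30.

30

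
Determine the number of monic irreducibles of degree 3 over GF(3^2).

240

x^(9^3) − x is the product of all monic irreducibles of degree dividing 3; Möbius inversion gives N = (1/3) Σ μ(3/d)·9^d.
Divisors of 3: 1, 3; μ(3/d) for each: -1, 1.
Σ = − 9^1 + 9^3 = 720.
N = 720/3 = 240.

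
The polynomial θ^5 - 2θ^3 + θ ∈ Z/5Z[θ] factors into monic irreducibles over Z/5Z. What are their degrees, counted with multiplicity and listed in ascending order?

Write h(θ) = θ^5 - 2θ^3 + θ.
Roots in Z/5Z: h(0) = 0 → root; h(1) = 0 → root; h(2) = 3; h(3) = 2; h(4) = 0 → root.
Linear factors from roots: (θ), (θ - 1), (θ + 1).
Complete factorization: h(θ) = (θ)·(θ + 1)^2·(θ - 1)^2.
Factor degrees with multiplicity: 1 + 1 + 1 + 1 + 1 = 5.

1, 1, 1, 1, 1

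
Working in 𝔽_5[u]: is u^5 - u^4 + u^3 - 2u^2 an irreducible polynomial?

Write h(u) = u^5 - u^4 + u^3 - 2u^2.
Check for roots in 𝔽_5: h(0) = 0 → root; h(1) = 4; h(2) = 1; h(3) = 1; h(4) = 0 → root.
h(0) = 0, so (u) divides h(u); h is reducible.

No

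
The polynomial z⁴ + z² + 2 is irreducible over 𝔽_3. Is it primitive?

Write f(z) = z⁴ + z² + 2.
|GF(3^4)^×| = 3^4 − 1 = 80. Prime factorization: 80 = 2^4·5.
f is primitive ⇔ z has order 80 in GF(3)[z]/(f), i.e. z^(80/q) ≠ 1 for each prime q | 80.
z^(40) mod f = 2.
z^(16) mod f = 1
Since z^(16) = 1, the order of z divides 16 < 80; not primitive.

No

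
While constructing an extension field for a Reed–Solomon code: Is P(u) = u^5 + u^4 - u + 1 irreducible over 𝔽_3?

Yes

Check for roots in 𝔽_3: P(0) = 1; P(1) = 2; P(2) = 2.
No roots, so no linear factors.
Monic irreducibles of degree 2 over GF(3): u^2 + 1, u^2 + u - 1, u^2 - u - 1.
None of them divide P (all give nonzero remainder).
No irreducible factor of degree ≤ 2 exists, so P is irreducible over GF(3).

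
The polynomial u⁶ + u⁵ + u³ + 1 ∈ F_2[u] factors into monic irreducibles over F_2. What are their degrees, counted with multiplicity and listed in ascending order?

Write f(u) = u⁶ + u⁵ + u³ + 1.
Roots in F_2: f(0) = 1; f(1) = 0 → root.
Linear factors from roots: (u + 1).
Complete factorization: f(u) = (u + 1)^3·(u³ + u + 1).
Factor degrees with multiplicity: 1 + 1 + 1 + 3 = 6.

1, 1, 1, 3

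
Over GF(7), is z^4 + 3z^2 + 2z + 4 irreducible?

No

Write P(z) = z^4 + 3z^2 + 2z + 4.
Check for roots in GF(7): P(0) = 4; P(1) = 3; P(2) = 1; P(3) = 6; P(4) = 1; P(5) = 0 → root; P(6) = 6.
P(5) = 0, so (z − 5) divides P(z); P is reducible.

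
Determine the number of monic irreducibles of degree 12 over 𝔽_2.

Gauss's count: N_{2}(12) = (1/12) Σ_{d|12} μ(12/d)·2^d.
Divisors of 12: 1, 2, 3, 4, 6, 12; μ(12/d) for each: 0, 1, 0, -1, -1, 1.
Σ = 2^2 − 2^4 − 2^6 + 2^12 = 4020.
N = 4020/12 = 335.

335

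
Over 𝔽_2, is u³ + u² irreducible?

No

Write m(u) = u³ + u².
Check for roots in 𝔽_2: m(0) = 0 → root; m(1) = 0 → root.
m(0) = 0, so (u) divides m(u); m is reducible.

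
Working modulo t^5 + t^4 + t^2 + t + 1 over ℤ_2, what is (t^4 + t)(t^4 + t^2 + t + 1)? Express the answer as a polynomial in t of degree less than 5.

t^3 + t^2 + 1

Multiply in ℤ_2[t]: (t^4 + t)·(t^4 + t^2 + t + 1) = t^8 + t^6 + t^4 + t^3 + t^2 + t.
Reduce using t^5 ≡ t^4 + t^2 + t + 1 (mod t^5 + t^4 + t^2 + t + 1).
Reduced: t^3 + t^2 + 1.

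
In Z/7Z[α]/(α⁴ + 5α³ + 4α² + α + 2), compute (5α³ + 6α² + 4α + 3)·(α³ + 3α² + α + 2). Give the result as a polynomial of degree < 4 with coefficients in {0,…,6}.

Multiply in Z/7Z[α]: (5α³ + 6α² + 4α + 3)·(α³ + 3α² + α + 2) = 5α⁶ + 6α⁴ + 3α³ + 4α² + 4α + 6.
Reduce using α⁴ ≡ 2α³ + 3α² + 6α + 5 (mod α⁴ + 5α³ + 4α² + α + 2).
Reduced: 5α³ + 2α² + 6α + 1.

5α^3 + 2α^2 + 6α + 1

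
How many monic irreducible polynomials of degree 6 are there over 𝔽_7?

x^(7^6) − x is the product of all monic irreducibles of degree dividing 6; Möbius inversion gives N = (1/6) Σ μ(6/d)·7^d.
Divisors of 6: 1, 2, 3, 6; μ(6/d) for each: 1, -1, -1, 1.
Σ = 7^1 − 7^2 − 7^3 + 7^6 = 117264.
N = 117264/6 = 19544.

19544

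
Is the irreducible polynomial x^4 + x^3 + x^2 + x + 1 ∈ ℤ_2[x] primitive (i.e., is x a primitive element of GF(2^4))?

No

Write f(x) = x^4 + x^3 + x^2 + x + 1.
|GF(2^4)^×| = 2^4 − 1 = 15. Prime factorization: 15 = 3·5.
f is primitive ⇔ x has order 15 in GF(2)[x]/(f), i.e. x^(15/q) ≠ 1 for each prime q | 15.
x^(5) mod f = 1
x^(3) mod f = x^3.
Since x^(5) = 1, the order of x divides 5 < 15; not primitive.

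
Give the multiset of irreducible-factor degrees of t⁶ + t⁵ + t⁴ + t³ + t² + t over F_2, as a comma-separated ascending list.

1, 1, 2, 2

Write g(t) = t⁶ + t⁵ + t⁴ + t³ + t² + t.
Roots in F_2: g(0) = 0 → root; g(1) = 0 → root.
Linear factors from roots: (t), (t + 1).
Complete factorization: g(t) = (t)·(t + 1)·(t² + t + 1)^2.
Factor degrees with multiplicity: 1 + 1 + 2 + 2 = 6.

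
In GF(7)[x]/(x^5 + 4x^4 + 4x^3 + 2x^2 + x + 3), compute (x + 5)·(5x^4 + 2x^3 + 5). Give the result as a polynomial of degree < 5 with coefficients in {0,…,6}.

4x^3 + 4x^2 + 3

Multiply in GF(7)[x]: (x + 5)·(5x^4 + 2x^3 + 5) = 5x^5 + 6x^4 + 3x^3 + 5x + 4.
Reduce using x^5 ≡ 3x^4 + 3x^3 + 5x^2 + 6x + 4 (mod x^5 + 4x^4 + 4x^3 + 2x^2 + x + 3).
Reduced: 4x^3 + 4x^2 + 3.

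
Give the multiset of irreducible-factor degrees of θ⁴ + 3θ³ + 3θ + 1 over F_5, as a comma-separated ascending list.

Write f(θ) = θ⁴ + 3θ³ + 3θ + 1.
Roots in F_5: f(0) = 1; f(1) = 3; f(2) = 2; f(3) = 2; f(4) = 1.
Complete factorization: f(θ) = (θ⁴ + 3θ³ + 3θ + 1).
Factor degrees with multiplicity: 4 = 4.

4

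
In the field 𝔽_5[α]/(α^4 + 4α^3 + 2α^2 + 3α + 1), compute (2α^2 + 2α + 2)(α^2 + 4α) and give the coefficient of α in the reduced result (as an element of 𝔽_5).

Multiply in 𝔽_5[α]: (2α^2 + 2α + 2)·(α^2 + 4α) = 2α^4 + 3α.
Reduce using α^4 ≡ α^3 + 3α^2 + 2α + 4 (mod α^4 + 4α^3 + 2α^2 + 3α + 1).
Reduced: 2α^3 + α^2 + 2α + 3.

2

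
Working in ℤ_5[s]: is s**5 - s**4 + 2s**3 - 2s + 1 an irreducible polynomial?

Write P(s) = s**5 - s**4 + 2s**3 - 2s + 1.
Check for roots in ℤ_5: P(0) = 1; P(1) = 1; P(2) = 4; P(3) = 1; P(4) = 4.
No roots, so no linear factors.
Degree-2 irreducible divisors: test the 10 monic irreducibles of degree 2 over GF(5).
None of them divide P (all give nonzero remainder).
No irreducible factor of degree ≤ 2 exists, so P is irreducible over GF(5).

Yes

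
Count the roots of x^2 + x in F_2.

Write g(x) = x^2 + x.
Evaluate at each of the 2 elements of F_2:
g(0) = 0 → root; g(1) = 0 → root.
Roots: {0, 1}.

2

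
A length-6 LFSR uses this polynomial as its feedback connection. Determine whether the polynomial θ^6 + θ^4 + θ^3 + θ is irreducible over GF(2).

Write g(θ) = θ^6 + θ^4 + θ^3 + θ.
Check for roots in GF(2): g(0) = 0 → root; g(1) = 0 → root.
g(0) = 0, so (θ) divides g(θ); g is reducible.

No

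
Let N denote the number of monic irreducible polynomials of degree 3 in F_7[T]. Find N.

x^(7^3) − x is the product of all monic irreducibles of degree dividing 3; Möbius inversion gives N = (1/3) Σ μ(3/d)·7^d.
Divisors of 3: 1, 3; μ(3/d) for each: -1, 1.
Σ = − 7^1 + 7^3 = 336.
N = 336/3 = 112.

112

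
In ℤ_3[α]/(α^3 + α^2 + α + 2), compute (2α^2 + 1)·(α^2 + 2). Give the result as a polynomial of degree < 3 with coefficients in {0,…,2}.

2α^2 + α

Multiply in ℤ_3[α]: (2α^2 + 1)·(α^2 + 2) = 2α^4 + 2α^2 + 2.
Reduce using α^3 ≡ 2α^2 + 2α + 1 (mod α^3 + α^2 + α + 2).
Reduced: 2α^2 + α.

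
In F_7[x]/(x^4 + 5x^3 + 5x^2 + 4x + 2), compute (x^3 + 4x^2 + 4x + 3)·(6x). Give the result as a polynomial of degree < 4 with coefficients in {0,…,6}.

Multiply in F_7[x]: (x^3 + 4x^2 + 4x + 3)·(6x) = 6x^4 + 3x^3 + 3x^2 + 4x.
Reduce using x^4 ≡ 2x^3 + 2x^2 + 3x + 5 (mod x^4 + 5x^3 + 5x^2 + 4x + 2).
Reduced: x^3 + x^2 + x + 2.

x^3 + x^2 + x + 2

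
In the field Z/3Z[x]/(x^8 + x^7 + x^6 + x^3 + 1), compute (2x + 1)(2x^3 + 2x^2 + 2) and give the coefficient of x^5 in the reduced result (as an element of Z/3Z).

Multiply in Z/3Z[x]: (2x + 1)·(2x^3 + 2x^2 + 2) = x^4 + 2x^2 + x + 2.
Reduced: x^4 + 2x^2 + x + 2.

0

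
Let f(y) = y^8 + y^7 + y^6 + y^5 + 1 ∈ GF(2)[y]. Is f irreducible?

No

Check for roots in GF(2): f(0) = 1; f(1) = 1.
No roots, so no linear factors.
Monic irreducibles of degree 2 over GF(2): y^2 + y + 1.
None of them divide f (all give nonzero remainder).
Monic irreducibles of degree 3 over GF(2): y^3 + y + 1, y^3 + y^2 + 1.
y^3 + y + 1 divides f: f(y) = (y^3 + y + 1)·(y^5 + y^4 + y^2 + y + 1).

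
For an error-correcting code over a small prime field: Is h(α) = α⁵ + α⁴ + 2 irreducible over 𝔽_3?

Check for roots in 𝔽_3: h(0) = 2; h(1) = 1; h(2) = 2.
No roots, so no linear factors.
Monic irreducibles of degree 2 over GF(3): α² + 1, α² + α + 2, α² + 2α + 2.
None of them divide h (all give nonzero remainder).
No irreducible factor of degree ≤ 2 exists, so h is irreducible over GF(3).

Yes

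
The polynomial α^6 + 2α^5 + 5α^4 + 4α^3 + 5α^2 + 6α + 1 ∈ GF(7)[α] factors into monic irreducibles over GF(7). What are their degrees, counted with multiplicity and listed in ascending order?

Write f(α) = α^6 + 2α^5 + 5α^4 + 4α^3 + 5α^2 + 6α + 1.
Linear factors from roots: (α + 5), (α + 4), (α + 1).
Complete factorization: f(α) = (α + 1)·(α + 4)·(α + 5)·(α^3 + 6α^2 + 6).
Factor degrees with multiplicity: 1 + 1 + 1 + 3 = 6.

1, 1, 1, 3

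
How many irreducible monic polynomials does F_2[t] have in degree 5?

The number of monic irreducibles of degree 5 over GF(2) is (1/5)·Σ_{d∣5} μ(5/d) 2^d.
Divisors of 5: 1, 5; μ(5/d) for each: -1, 1.
Σ = − 2^1 + 2^5 = 30.
N = 30/5 = 6.

6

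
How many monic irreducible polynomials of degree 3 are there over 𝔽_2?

x^(2^3) − x is the product of all monic irreducibles of degree dividing 3; Möbius inversion gives N = (1/3) Σ μ(3/d)·2^d.
Divisors of 3: 1, 3; μ(3/d) for each: -1, 1.
Σ = − 2^1 + 2^3 = 6.
N = 6/3 = 2.

2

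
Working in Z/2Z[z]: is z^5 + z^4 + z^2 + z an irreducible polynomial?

Write g(z) = z^5 + z^4 + z^2 + z.
Check for roots in Z/2Z: g(0) = 0 → root; g(1) = 0 → root.
g(0) = 0, so (z) divides g(z); g is reducible.

No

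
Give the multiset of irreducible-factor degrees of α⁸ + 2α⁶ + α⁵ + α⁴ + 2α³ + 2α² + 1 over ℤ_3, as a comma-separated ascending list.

Write h(α) = α⁸ + 2α⁶ + α⁵ + α⁴ + 2α³ + 2α² + 1.
Roots in ℤ_3: h(0) = 1; h(1) = 1; h(2) = 1.
Complete factorization: h(α) = (α² + 2α + 2)·(α³ + 2α² + α + 1)·(α³ + 2α² + 2α + 2).
Factor degrees with multiplicity: 2 + 3 + 3 = 8.

2, 3, 3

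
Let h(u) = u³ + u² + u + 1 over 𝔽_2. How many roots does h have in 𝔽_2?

1

Evaluate at each of the 2 elements of 𝔽_2:
h(0) = 1; h(1) = 0 → root.
Roots: {1}.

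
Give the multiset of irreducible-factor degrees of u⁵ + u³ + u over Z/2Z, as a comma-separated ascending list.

Write g(u) = u⁵ + u³ + u.
Roots in Z/2Z: g(0) = 0 → root; g(1) = 1.
Linear factors from roots: (u).
Complete factorization: g(u) = (u)·(u² + u + 1)^2.
Factor degrees with multiplicity: 1 + 2 + 2 = 5.

1, 2, 2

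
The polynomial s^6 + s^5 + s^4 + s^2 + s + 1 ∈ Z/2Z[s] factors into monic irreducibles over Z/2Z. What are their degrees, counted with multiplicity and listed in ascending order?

1, 1, 1, 1, 2

Write g(s) = s^6 + s^5 + s^4 + s^2 + s + 1.
Roots in Z/2Z: g(0) = 1; g(1) = 0 → root.
Linear factors from roots: (s + 1).
Complete factorization: g(s) = (s + 1)^4·(s^2 + s + 1).
Factor degrees with multiplicity: 1 + 1 + 1 + 1 + 2 = 6.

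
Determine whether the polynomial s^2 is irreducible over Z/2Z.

No

Write g(s) = s^2.
Check for roots in Z/2Z: g(0) = 0 → root; g(1) = 1.
g(0) = 0, so (s) divides g(s); g is reducible.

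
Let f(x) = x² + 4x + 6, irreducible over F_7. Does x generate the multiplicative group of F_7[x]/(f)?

No

|GF(7^2)^×| = 7^2 − 1 = 48. Prime factorization: 48 = 2^4·3.
f is primitive ⇔ x has order 48 in GF(7)[x]/(f), i.e. x^(48/q) ≠ 1 for each prime q | 48.
x^(24) mod f = 6.
x^(16) mod f = 1
Since x^(16) = 1, the order of x divides 16 < 48; not primitive.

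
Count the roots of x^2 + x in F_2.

2

Write h(x) = x^2 + x.
Evaluate at each of the 2 elements of F_2:
h(0) = 0 → root; h(1) = 0 → root.
Roots: {0, 1}.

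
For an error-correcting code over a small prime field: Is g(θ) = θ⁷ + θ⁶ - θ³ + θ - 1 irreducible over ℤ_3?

Yes

Check for roots in ℤ_3: g(0) = 2; g(1) = 1; g(2) = 2.
No roots, so no linear factors.
Monic irreducibles of degree 2 over GF(3): θ² + 1, θ² + θ - 1, θ² - θ - 1.
None of them divide g (all give nonzero remainder).
Degree-3 irreducible divisors: test the 8 monic irreducibles of degree 3 over GF(3).
None of them divide g (all give nonzero remainder).
No irreducible factor of degree ≤ 3 exists, so g is irreducible over GF(3).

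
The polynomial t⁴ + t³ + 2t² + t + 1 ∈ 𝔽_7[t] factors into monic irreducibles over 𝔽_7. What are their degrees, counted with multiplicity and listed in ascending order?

Write h(t) = t⁴ + t³ + 2t² + t + 1.
Linear factors from roots: (t + 5), (t + 3).
Complete factorization: h(t) = (t + 3)·(t + 5)·(t² + 1).
Factor degrees with multiplicity: 1 + 1 + 2 = 4.

1, 1, 2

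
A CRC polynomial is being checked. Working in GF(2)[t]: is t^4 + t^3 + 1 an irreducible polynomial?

Write P(t) = t^4 + t^3 + 1.
Check for roots in GF(2): P(0) = 1; P(1) = 1.
No roots, so no linear factors.
Monic irreducibles of degree 2 over GF(2): t^2 + t + 1.
None of them divide P (all give nonzero remainder).
No irreducible factor of degree ≤ 2 exists, so P is irreducible over GF(2).

Yes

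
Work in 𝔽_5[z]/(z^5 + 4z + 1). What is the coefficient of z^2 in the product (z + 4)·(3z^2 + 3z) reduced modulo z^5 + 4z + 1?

Multiply in 𝔽_5[z]: (z + 4)·(3z^2 + 3z) = 3z^3 + 2z.
Reduced: 3z^3 + 2z.

0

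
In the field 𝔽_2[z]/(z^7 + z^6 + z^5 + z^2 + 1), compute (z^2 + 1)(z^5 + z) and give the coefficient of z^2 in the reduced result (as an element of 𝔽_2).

1

Multiply in 𝔽_2[z]: (z^2 + 1)·(z^5 + z) = z^7 + z^5 + z^3 + z.
Reduce using z^7 ≡ z^6 + z^5 + z^2 + 1 (mod z^7 + z^6 + z^5 + z^2 + 1).
Reduced: z^6 + z^3 + z^2 + z + 1.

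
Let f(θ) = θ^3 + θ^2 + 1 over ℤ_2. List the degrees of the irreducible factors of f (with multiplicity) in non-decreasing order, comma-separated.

Roots in ℤ_2: f(0) = 1; f(1) = 1.
Complete factorization: f(θ) = (θ^3 + θ^2 + 1).
Factor degrees with multiplicity: 3 = 3.

3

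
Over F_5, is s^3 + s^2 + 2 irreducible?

Yes

Write P(s) = s^3 + s^2 + 2.
Check for roots in F_5: P(0) = 2; P(1) = 4; P(2) = 4; P(3) = 3; P(4) = 2.
No roots. A degree-3 polynomial over a field with no linear factor is irreducible.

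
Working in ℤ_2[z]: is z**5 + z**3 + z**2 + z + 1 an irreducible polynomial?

Yes

Write h(z) = z**5 + z**3 + z**2 + z + 1.
Check for roots in ℤ_2: h(0) = 1; h(1) = 1.
No roots, so no linear factors.
Monic irreducibles of degree 2 over GF(2): z**2 + z + 1.
None of them divide h (all give nonzero remainder).
No irreducible factor of degree ≤ 2 exists, so h is irreducible over GF(2).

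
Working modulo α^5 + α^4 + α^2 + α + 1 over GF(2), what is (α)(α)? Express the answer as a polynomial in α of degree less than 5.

α^2

Multiply in GF(2)[α]: (α)·(α) = α^2.
Reduced: α^2.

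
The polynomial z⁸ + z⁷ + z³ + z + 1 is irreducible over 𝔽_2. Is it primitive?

Write f(z) = z⁸ + z⁷ + z³ + z + 1.
|GF(2^8)^×| = 2^8 − 1 = 255. Prime factorization: 255 = 3·5·17.
f is primitive ⇔ z has order 255 in GF(2)[z]/(f), i.e. z^(255/q) ≠ 1 for each prime q | 255.
z^(85) mod f = 1
z^(51) mod f = z⁴ + z³ + z² + z.
z^(15) mod f = z⁶ + z⁴ + z² + 1.
Since z^(85) = 1, the order of z divides 85 < 255; not primitive.

No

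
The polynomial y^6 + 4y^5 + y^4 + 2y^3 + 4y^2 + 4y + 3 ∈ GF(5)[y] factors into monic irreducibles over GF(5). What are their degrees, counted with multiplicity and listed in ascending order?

6

Write g(y) = y^6 + 4y^5 + y^4 + 2y^3 + 4y^2 + 4y + 3.
Roots in GF(5): g(0) = 3; g(1) = 4; g(2) = 1; g(3) = 2; g(4) = 4.
Complete factorization: g(y) = (y^6 + 4y^5 + y^4 + 2y^3 + 4y^2 + 4y + 3).
Factor degrees with multiplicity: 6 = 6.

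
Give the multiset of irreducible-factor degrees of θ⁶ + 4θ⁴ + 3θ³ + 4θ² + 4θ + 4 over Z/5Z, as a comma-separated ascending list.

Write h(θ) = θ⁶ + 4θ⁴ + 3θ³ + 4θ² + 4θ + 4.
Roots in Z/5Z: h(0) = 4; h(1) = 0 → root; h(2) = 0 → root; h(3) = 1; h(4) = 1.
Linear factors from roots: (θ + 4), (θ + 3).
Complete factorization: h(θ) = (θ + 3)·(θ + 4)·(θ⁴ + 3θ³ + θ² + 2).
Factor degrees with multiplicity: 1 + 1 + 4 = 6.

1, 1, 4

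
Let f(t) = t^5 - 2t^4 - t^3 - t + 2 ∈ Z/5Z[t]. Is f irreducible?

Yes

Check for roots in Z/5Z: f(0) = 2; f(1) = 4; f(2) = 2; f(3) = 3; f(4) = 1.
No roots, so no linear factors.
Degree-2 irreducible divisors: test the 10 monic irreducibles of degree 2 over GF(5).
None of them divide f (all give nonzero remainder).
No irreducible factor of degree ≤ 2 exists, so f is irreducible over GF(5).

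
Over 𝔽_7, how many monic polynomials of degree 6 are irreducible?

The number of monic irreducibles of degree 6 over GF(7) is (1/6)·Σ_{d∣6} μ(6/d) 7^d.
Divisors of 6: 1, 2, 3, 6; μ(6/d) for each: 1, -1, -1, 1.
Σ = 7^1 − 7^2 − 7^3 + 7^6 = 117264.
N = 117264/6 = 19544.

19544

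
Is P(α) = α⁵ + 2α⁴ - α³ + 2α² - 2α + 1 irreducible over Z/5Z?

Check for roots in Z/5Z: P(0) = 1; P(1) = 3; P(2) = 1; P(3) = 1; P(4) = 2.
No roots, so no linear factors.
Degree-2 irreducible divisors: test the 10 monic irreducibles of degree 2 over GF(5).
None of them divide P (all give nonzero remainder).
No irreducible factor of degree ≤ 2 exists, so P is irreducible over GF(5).

Yes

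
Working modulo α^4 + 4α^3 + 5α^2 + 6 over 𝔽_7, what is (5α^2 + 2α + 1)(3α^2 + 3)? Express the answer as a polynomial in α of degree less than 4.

2α^3 + 6α^2 + 6α + 4

Multiply in 𝔽_7[α]: (5α^2 + 2α + 1)·(3α^2 + 3) = α^4 + 6α^3 + 4α^2 + 6α + 3.
Reduce using α^4 ≡ 3α^3 + 2α^2 + 1 (mod α^4 + 4α^3 + 5α^2 + 6).
Reduced: 2α^3 + 6α^2 + 6α + 4.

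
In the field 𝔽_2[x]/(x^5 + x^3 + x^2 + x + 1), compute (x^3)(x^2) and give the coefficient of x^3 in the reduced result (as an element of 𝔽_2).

Multiply in 𝔽_2[x]: (x^3)·(x^2) = x^5.
Reduce using x^5 ≡ x^3 + x^2 + x + 1 (mod x^5 + x^3 + x^2 + x + 1).
Reduced: x^3 + x^2 + x + 1.

1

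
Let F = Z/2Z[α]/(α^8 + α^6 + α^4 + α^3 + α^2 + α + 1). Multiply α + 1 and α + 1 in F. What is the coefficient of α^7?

Multiply in Z/2Z[α]: (α + 1)·(α + 1) = α^2 + 1.
Reduced: α^2 + 1.

0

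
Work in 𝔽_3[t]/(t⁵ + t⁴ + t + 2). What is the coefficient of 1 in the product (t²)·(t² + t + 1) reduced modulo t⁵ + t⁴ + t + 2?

0

Multiply in 𝔽_3[t]: (t²)·(t² + t + 1) = t⁴ + t³ + t².
Reduced: t⁴ + t³ + t².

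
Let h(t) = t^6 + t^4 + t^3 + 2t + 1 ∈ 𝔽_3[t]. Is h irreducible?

No

Check for roots in 𝔽_3: h(0) = 1; h(1) = 0 → root; h(2) = 0 → root.
h(1) = 0, so (t − 1) divides h(t); h is reducible.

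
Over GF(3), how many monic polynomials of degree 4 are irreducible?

x^(3^4) − x is the product of all monic irreducibles of degree dividing 4; Möbius inversion gives N = (1/4) Σ μ(4/d)·3^d.
Divisors of 4: 1, 2, 4; μ(4/d) for each: 0, -1, 1.
Σ = − 3^2 + 3^4 = 72.
N = 72/4 = 18.

18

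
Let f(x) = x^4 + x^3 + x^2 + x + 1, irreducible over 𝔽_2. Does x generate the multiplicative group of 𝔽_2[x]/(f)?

No

|GF(2^4)^×| = 2^4 − 1 = 15. Prime factorization: 15 = 3·5.
f is primitive ⇔ x has order 15 in GF(2)[x]/(f), i.e. x^(15/q) ≠ 1 for each prime q | 15.
x^(5) mod f = 1
x^(3) mod f = x^3.
Since x^(5) = 1, the order of x divides 5 < 15; not primitive.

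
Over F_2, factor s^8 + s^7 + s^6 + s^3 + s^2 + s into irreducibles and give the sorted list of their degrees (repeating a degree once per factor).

Write g(s) = s^8 + s^7 + s^6 + s^3 + s^2 + s.
Roots in F_2: g(0) = 0 → root; g(1) = 0 → root.
Linear factors from roots: (s), (s + 1).
Complete factorization: g(s) = (s)·(s + 1)·(s^2 + s + 1)·(s^4 + s^3 + s^2 + s + 1).
Factor degrees with multiplicity: 1 + 1 + 2 + 4 = 8.

1, 1, 2, 4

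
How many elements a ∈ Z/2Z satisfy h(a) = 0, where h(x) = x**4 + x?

2

Evaluate at each of the 2 elements of Z/2Z:
h(0) = 0 → root; h(1) = 0 → root.
Roots: {0, 1}.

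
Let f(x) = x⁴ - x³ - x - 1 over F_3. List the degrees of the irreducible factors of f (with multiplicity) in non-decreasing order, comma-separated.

Roots in F_3: f(0) = 2; f(1) = 1; f(2) = 2.
Complete factorization: f(x) = (x² + 1)·(x² - x - 1).
Factor degrees with multiplicity: 2 + 2 = 4.

2, 2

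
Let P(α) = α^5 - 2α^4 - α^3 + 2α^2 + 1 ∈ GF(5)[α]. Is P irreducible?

Check for roots in GF(5): P(0) = 1; P(1) = 1; P(2) = 1; P(3) = 3; P(4) = 1.
No roots, so no linear factors.
Degree-2 irreducible divisors: test the 10 monic irreducibles of degree 2 over GF(5).
None of them divide P (all give nonzero remainder).
No irreducible factor of degree ≤ 2 exists, so P is irreducible over GF(5).

Yes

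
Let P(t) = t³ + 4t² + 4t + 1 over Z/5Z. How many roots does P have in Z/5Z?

2

Evaluate at each of the 5 elements of Z/5Z:
P(0) = 1; P(1) = 0 → root; P(2) = 3; P(3) = 1; P(4) = 0 → root.
Roots: {1, 4}.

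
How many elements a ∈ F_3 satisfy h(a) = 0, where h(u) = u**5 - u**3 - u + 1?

1

Evaluate at each of the 3 elements of F_3:
h(0) = 1; h(1) = 0 → root; h(2) = 2.
Roots: {1}.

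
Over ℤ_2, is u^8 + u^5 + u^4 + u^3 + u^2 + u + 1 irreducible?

Yes

Write h(u) = u^8 + u^5 + u^4 + u^3 + u^2 + u + 1.
Check for roots in ℤ_2: h(0) = 1; h(1) = 1.
No roots, so no linear factors.
Monic irreducibles of degree 2 over GF(2): u^2 + u + 1.
None of them divide h (all give nonzero remainder).
Monic irreducibles of degree 3 over GF(2): u^3 + u + 1, u^3 + u^2 + 1.
None of them divide h (all give nonzero remainder).
Monic irreducibles of degree 4 over GF(2): u^4 + u + 1, u^4 + u^3 + 1, u^4 + u^3 + u^2 + u + 1.
None of them divide h (all give nonzero remainder).
No irreducible factor of degree ≤ 4 exists, so h is irreducible over GF(2).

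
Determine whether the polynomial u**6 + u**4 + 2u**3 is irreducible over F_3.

No

Write m(u) = u**6 + u**4 + 2u**3.
Check for roots in F_3: m(0) = 0 → root; m(1) = 1; m(2) = 0 → root.
m(0) = 0, so (u) divides m(u); m is reducible.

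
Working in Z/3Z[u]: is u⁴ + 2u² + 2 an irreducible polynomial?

Write g(u) = u⁴ + 2u² + 2.
Check for roots in Z/3Z: g(0) = 2; g(1) = 2; g(2) = 2.
No roots, so no linear factors.
Monic irreducibles of degree 2 over GF(3): u² + 1, u² + u + 2, u² + 2u + 2.
None of them divide g (all give nonzero remainder).
No irreducible factor of degree ≤ 2 exists, so g is irreducible over GF(3).

Yes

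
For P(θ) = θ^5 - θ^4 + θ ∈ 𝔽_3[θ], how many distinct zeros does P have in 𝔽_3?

Evaluate at each of the 3 elements of 𝔽_3:
P(0) = 0 → root; P(1) = 1; P(2) = 0 → root.
Roots: {0, 2}.

2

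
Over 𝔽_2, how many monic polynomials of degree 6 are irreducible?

9

Gauss's count: N_{2}(6) = (1/6) Σ_{d|6} μ(6/d)·2^d.
Divisors of 6: 1, 2, 3, 6; μ(6/d) for each: 1, -1, -1, 1.
Σ = 2^1 − 2^2 − 2^3 + 2^6 = 54.
N = 54/6 = 9.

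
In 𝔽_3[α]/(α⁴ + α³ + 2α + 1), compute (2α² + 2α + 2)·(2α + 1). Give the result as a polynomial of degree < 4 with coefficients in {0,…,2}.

Multiply in 𝔽_3[α]: (2α² + 2α + 2)·(2α + 1) = α³ + 2.
Reduced: α³ + 2.

α^3 + 2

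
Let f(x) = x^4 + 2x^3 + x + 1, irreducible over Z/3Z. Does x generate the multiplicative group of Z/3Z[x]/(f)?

No

|GF(3^4)^×| = 3^4 − 1 = 80. Prime factorization: 80 = 2^4·5.
f is primitive ⇔ x has order 80 in GF(3)[x]/(f), i.e. x^(80/q) ≠ 1 for each prime q | 80.
x^(40) mod f = 1
x^(16) mod f = 2x^2 + 2x + 1.
Since x^(40) = 1, the order of x divides 40 < 80; not primitive.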